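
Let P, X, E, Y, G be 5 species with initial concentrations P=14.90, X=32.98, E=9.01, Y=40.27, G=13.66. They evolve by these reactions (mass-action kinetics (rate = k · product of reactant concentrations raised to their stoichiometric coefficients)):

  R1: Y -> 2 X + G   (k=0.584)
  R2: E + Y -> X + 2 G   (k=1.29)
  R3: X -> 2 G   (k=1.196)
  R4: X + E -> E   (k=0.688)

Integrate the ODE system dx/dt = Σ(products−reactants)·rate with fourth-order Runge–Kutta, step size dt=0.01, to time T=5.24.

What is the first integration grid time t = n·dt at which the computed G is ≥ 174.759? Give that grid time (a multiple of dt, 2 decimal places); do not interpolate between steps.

Threshold first reached at t = 1.87

RK4 with dt=0.01: 524 steps to T=5.24. Trajectory (selected grid times):
t=0.00: P=14.90 X=32.98 E=9.01 Y=40.27 G=13.66
t=0.58: P=14.90 X=31.39 E=0.00 Y=22.19 G=88.53
t=1.16: P=14.90 X=24.71 E=0.00 Y=15.82 G=133.78
t=1.75: P=14.90 X=18.68 E=0.00 Y=11.21 G=168.88
t=1.86: P=14.90 X=17.69 E=0.00 Y=10.51 G=174.36
t=1.87: P=14.90 X=17.60 E=0.00 Y=10.45 G=174.85
t=2.33: P=14.90 X=13.89 E=0.00 Y=7.99 G=194.57
t=2.91: P=14.90 X=10.19 E=0.00 Y=5.69 G=213.45
t=3.49: P=14.90 X=7.40 E=0.00 Y=4.06 G=227.19
t=4.08: P=14.90 X=5.32 E=0.00 Y=2.87 G=237.28
t=4.66: P=14.90 X=3.83 E=0.00 Y=2.05 G=244.39
t=5.24: P=14.90 X=2.74 E=0.00 Y=1.46 G=249.50
G(1.86)=174.364 < 174.759 but G(1.87)=174.847 ≥ 174.759, so the first grid time is t=1.87.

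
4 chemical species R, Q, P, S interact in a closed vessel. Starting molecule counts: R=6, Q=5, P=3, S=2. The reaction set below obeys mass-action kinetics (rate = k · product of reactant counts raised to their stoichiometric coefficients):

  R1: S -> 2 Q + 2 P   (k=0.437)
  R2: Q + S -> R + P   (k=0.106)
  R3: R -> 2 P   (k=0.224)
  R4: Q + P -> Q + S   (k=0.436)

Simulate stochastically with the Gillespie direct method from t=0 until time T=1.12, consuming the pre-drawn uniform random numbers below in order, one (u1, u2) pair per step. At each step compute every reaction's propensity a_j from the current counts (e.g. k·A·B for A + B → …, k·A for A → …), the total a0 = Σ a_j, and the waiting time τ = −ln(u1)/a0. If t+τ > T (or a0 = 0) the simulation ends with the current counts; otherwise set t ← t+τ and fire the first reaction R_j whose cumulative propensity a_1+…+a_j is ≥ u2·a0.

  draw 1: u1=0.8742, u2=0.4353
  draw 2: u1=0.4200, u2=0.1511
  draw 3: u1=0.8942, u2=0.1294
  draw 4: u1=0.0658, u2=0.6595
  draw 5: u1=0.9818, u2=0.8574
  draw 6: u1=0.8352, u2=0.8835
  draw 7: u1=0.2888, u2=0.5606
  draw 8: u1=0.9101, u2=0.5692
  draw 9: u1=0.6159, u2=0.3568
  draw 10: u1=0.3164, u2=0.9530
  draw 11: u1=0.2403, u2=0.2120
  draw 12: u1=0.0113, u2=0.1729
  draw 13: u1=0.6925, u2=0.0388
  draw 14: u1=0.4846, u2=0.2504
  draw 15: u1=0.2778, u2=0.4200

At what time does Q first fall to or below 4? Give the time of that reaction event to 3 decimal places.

Threshold first reached at t = 0.657

t=0.000: R=6 Q=5 P=3 S=2
Draw 1: a1=0.874, a2=1.060, a3=1.344, a4=6.540, a0=9.818; τ=−ln(0.8742)/9.818=0.014 → t=0.014; u2·a0=0.4353·9.818=4.274; a1+…+a3=3.278 < 4.274 ≤ a1+…+a4=9.818 → R4 fires; R=6 Q=5 P=2 S=3
Draw 2: a1=1.311, a2=1.590, a3=1.344, a4=4.360, a0=8.605; τ=−ln(0.4200)/8.605=0.101 → t=0.115; u2·a0=0.1511·8.605=1.300 ≤ a1=1.311 → R1 fires; R=6 Q=7 P=4 S=2
Draw 3: a1=0.874, a2=1.484, a3=1.344, a4=12.208, a0=15.910; τ=−ln(0.8942)/15.910=0.007 → t=0.122; u2·a0=0.1294·15.910=2.059; a1=0.874 < 2.059 ≤ a1+a2=2.358 → R2 fires; R=7 Q=6 P=5 S=1
Draw 4: a1=0.437, a2=0.636, a3=1.568, a4=13.080, a0=15.721; τ=−ln(0.0658)/15.721=0.173 → t=0.295; u2·a0=0.6595·15.721=10.368; a1+…+a3=2.641 < 10.368 ≤ a1+…+a4=15.721 → R4 fires; R=7 Q=6 P=4 S=2
Draw 5: a1=0.874, a2=1.272, a3=1.568, a4=10.464, a0=14.178; τ=−ln(0.9818)/14.178=0.001 → t=0.296; u2·a0=0.8574·14.178=12.156; a1+…+a3=3.714 < 12.156 ≤ a1+…+a4=14.178 → R4 fires; R=7 Q=6 P=3 S=3
Draw 6: a1=1.311, a2=1.908, a3=1.568, a4=7.848, a0=12.635; τ=−ln(0.8352)/12.635=0.014 → t=0.310; u2·a0=0.8835·12.635=11.163; a1+…+a3=4.787 < 11.163 ≤ a1+…+a4=12.635 → R4 fires; R=7 Q=6 P=2 S=4
Draw 7: a1=1.748, a2=2.544, a3=1.568, a4=5.232, a0=11.092; τ=−ln(0.2888)/11.092=0.112 → t=0.422; u2·a0=0.5606·11.092=6.218; a1+…+a3=5.860 < 6.218 ≤ a1+…+a4=11.092 → R4 fires; R=7 Q=6 P=1 S=5
Draw 8: a1=2.185, a2=3.180, a3=1.568, a4=2.616, a0=9.549; τ=−ln(0.9101)/9.549=0.010 → t=0.432; u2·a0=0.5692·9.549=5.435; a1+a2=5.365 < 5.435 ≤ a1+…+a3=6.933 → R3 fires; R=6 Q=6 P=3 S=5
Draw 9: a1=2.185, a2=3.180, a3=1.344, a4=7.848, a0=14.557; τ=−ln(0.6159)/14.557=0.033 → t=0.465; u2·a0=0.3568·14.557=5.194; a1=2.185 < 5.194 ≤ a1+a2=5.365 → R2 fires; R=7 Q=5 P=4 S=4
Draw 10: a1=1.748, a2=2.120, a3=1.568, a4=8.720, a0=14.156; τ=−ln(0.3164)/14.156=0.081 → t=0.547; u2·a0=0.9530·14.156=13.491; a1+…+a3=5.436 < 13.491 ≤ a1+…+a4=14.156 → R4 fires; R=7 Q=5 P=3 S=5
Draw 11: a1=2.185, a2=2.650, a3=1.568, a4=6.540, a0=12.943; τ=−ln(0.2403)/12.943=0.110 → t=0.657; u2·a0=0.2120·12.943=2.744; a1=2.185 < 2.744 ≤ a1+a2=4.835 → R2 fires; R=8 Q=4 P=4 S=4
Draw 12: a1=1.748, a2=1.696, a3=1.792, a4=6.976, a0=12.212; τ=−ln(0.0113)/12.212=0.367 → t=1.024; u2·a0=0.1729·12.212=2.111; a1=1.748 < 2.111 ≤ a1+a2=3.444 → R2 fires; R=9 Q=3 P=5 S=3
Draw 13: a1=1.311, a2=0.954, a3=2.016, a4=6.540, a0=10.821; τ=−ln(0.6925)/10.821=0.034 → t=1.058; u2·a0=0.0388·10.821=0.420 ≤ a1=1.311 → R1 fires; R=9 Q=5 P=7 S=2
Draw 14: a1=0.874, a2=1.060, a3=2.016, a4=15.260, a0=19.210; τ=−ln(0.4846)/19.210=0.038 → t=1.096; u2·a0=0.2504·19.210=4.810; a1+…+a3=3.950 < 4.810 ≤ a1+…+a4=19.210 → R4 fires; R=9 Q=5 P=6 S=3
Draw 15: a1=1.311, a2=1.590, a3=2.016, a4=13.080, a0=17.997; τ=−ln(0.2778)/17.997=0.071 → t=1.167 > T=1.12: stop.
Q first becomes ≤ 4 when it reaches 4 at the event at t=0.657.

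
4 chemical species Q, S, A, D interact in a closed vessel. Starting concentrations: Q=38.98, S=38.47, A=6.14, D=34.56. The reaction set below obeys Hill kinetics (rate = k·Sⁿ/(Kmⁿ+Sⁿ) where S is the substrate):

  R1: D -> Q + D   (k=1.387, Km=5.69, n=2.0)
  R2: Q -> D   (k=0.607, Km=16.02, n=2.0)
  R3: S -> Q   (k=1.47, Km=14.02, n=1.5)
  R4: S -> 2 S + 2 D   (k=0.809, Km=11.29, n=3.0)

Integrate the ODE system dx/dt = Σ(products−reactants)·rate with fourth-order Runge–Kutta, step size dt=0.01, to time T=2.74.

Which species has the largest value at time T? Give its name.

RK4 with dt=0.01: 274 steps to T=2.74. Trajectory (selected grid times):
t=0.00: Q=38.98 S=38.47 A=6.14 D=34.56
t=0.30: Q=39.59 S=38.35 A=6.14 D=35.19
t=0.61: Q=40.22 S=38.22 A=6.14 D=35.84
t=0.91: Q=40.83 S=38.09 A=6.14 D=36.47
t=1.22: Q=41.46 S=37.96 A=6.14 D=37.12
t=1.52: Q=42.07 S=37.84 A=6.14 D=37.76
t=1.83: Q=42.69 S=37.71 A=6.14 D=38.41
t=2.13: Q=43.30 S=37.59 A=6.14 D=39.04
t=2.44: Q=43.93 S=37.46 A=6.14 D=39.69
t=2.74: Q=44.53 S=37.34 A=6.14 D=40.33
At T=2.74: Q=44.53 S=37.34 A=6.14 D=40.33; the largest is Q.

Dominant species at T: Q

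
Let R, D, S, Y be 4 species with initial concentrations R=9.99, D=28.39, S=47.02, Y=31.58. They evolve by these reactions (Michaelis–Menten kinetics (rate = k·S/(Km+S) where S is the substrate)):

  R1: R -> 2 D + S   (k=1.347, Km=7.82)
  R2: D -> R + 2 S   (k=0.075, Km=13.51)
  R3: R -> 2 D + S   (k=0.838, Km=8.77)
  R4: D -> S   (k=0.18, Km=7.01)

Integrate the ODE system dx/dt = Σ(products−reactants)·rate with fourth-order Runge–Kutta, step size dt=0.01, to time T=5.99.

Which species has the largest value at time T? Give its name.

Dominant species at T: S

RK4 with dt=0.01: 599 steps to T=5.99. Trajectory (selected grid times):
t=0.00: R=9.99 D=28.39 S=47.02 Y=31.58
t=0.67: R=9.23 D=29.84 S=47.98 Y=31.58
t=1.33: R=8.52 D=31.21 S=48.89 Y=31.58
t=2.00: R=7.82 D=32.54 S=49.79 Y=31.58
t=2.66: R=7.17 D=33.79 S=50.65 Y=31.58
t=3.33: R=6.53 D=34.98 S=51.49 Y=31.58
t=3.99: R=5.95 D=36.10 S=52.29 Y=31.58
t=4.66: R=5.38 D=37.16 S=53.06 Y=31.58
t=5.32: R=4.86 D=38.13 S=53.79 Y=31.58
t=5.99: R=4.37 D=39.05 S=54.49 Y=31.58
At T=5.99: R=4.37 D=39.05 S=54.49 Y=31.58; the largest is S.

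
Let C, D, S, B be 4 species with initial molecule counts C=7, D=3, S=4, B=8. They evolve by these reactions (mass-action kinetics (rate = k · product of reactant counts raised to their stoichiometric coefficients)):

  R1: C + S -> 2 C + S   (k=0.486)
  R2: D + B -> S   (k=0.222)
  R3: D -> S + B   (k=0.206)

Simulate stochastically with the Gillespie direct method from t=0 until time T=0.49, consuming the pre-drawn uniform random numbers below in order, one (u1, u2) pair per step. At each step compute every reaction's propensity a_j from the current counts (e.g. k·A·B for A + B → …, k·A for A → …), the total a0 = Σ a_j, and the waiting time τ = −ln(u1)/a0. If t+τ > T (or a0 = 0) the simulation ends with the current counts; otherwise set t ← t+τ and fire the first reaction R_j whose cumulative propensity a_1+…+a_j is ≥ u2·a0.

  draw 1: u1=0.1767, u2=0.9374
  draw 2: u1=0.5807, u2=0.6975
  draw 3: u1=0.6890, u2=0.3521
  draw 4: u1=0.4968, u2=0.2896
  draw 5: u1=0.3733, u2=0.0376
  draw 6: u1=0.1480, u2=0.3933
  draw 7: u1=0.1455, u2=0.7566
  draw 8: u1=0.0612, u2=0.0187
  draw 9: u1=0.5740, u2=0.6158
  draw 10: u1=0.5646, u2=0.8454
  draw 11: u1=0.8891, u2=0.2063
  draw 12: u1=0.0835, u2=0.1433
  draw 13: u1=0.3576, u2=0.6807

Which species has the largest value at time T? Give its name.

Dominant species at T: C

t=0.000: C=7 D=3 S=4 B=8
Draw 1: a1=13.608, a2=5.328, a3=0.618, a0=19.554; τ=−ln(0.1767)/19.554=0.089 → t=0.089; u2·a0=0.9374·19.554=18.330; a1=13.608 < 18.330 ≤ a1+a2=18.936 → R2 fires; C=7 D=2 S=5 B=7
Draw 2: a1=17.010, a2=3.108, a3=0.412, a0=20.530; τ=−ln(0.5807)/20.530=0.026 → t=0.115; u2·a0=0.6975·20.530=14.320 ≤ a1=17.010 → R1 fires; C=8 D=2 S=5 B=7
Draw 3: a1=19.440, a2=3.108, a3=0.412, a0=22.960; τ=−ln(0.6890)/22.960=0.016 → t=0.131; u2·a0=0.3521·22.960=8.084 ≤ a1=19.440 → R1 fires; C=9 D=2 S=5 B=7
Draw 4: a1=21.870, a2=3.108, a3=0.412, a0=25.390; τ=−ln(0.4968)/25.390=0.028 → t=0.159; u2·a0=0.2896·25.390=7.353 ≤ a1=21.870 → R1 fires; C=10 D=2 S=5 B=7
Draw 5: a1=24.300, a2=3.108, a3=0.412, a0=27.820; τ=−ln(0.3733)/27.820=0.035 → t=0.194; u2·a0=0.0376·27.820=1.046 ≤ a1=24.300 → R1 fires; C=11 D=2 S=5 B=7
Draw 6: a1=26.730, a2=3.108, a3=0.412, a0=30.250; τ=−ln(0.1480)/30.250=0.063 → t=0.257; u2·a0=0.3933·30.250=11.897 ≤ a1=26.730 → R1 fires; C=12 D=2 S=5 B=7
Draw 7: a1=29.160, a2=3.108, a3=0.412, a0=32.680; τ=−ln(0.1455)/32.680=0.059 → t=0.316; u2·a0=0.7566·32.680=24.726 ≤ a1=29.160 → R1 fires; C=13 D=2 S=5 B=7
Draw 8: a1=31.590, a2=3.108, a3=0.412, a0=35.110; τ=−ln(0.0612)/35.110=0.080 → t=0.396; u2·a0=0.0187·35.110=0.657 ≤ a1=31.590 → R1 fires; C=14 D=2 S=5 B=7
Draw 9: a1=34.020, a2=3.108, a3=0.412, a0=37.540; τ=−ln(0.5740)/37.540=0.015 → t=0.411; u2·a0=0.6158·37.540=23.117 ≤ a1=34.020 → R1 fires; C=15 D=2 S=5 B=7
Draw 10: a1=36.450, a2=3.108, a3=0.412, a0=39.970; τ=−ln(0.5646)/39.970=0.014 → t=0.425; u2·a0=0.8454·39.970=33.791 ≤ a1=36.450 → R1 fires; C=16 D=2 S=5 B=7
Draw 11: a1=38.880, a2=3.108, a3=0.412, a0=42.400; τ=−ln(0.8891)/42.400=0.003 → t=0.428; u2·a0=0.2063·42.400=8.747 ≤ a1=38.880 → R1 fires; C=17 D=2 S=5 B=7
Draw 12: a1=41.310, a2=3.108, a3=0.412, a0=44.830; τ=−ln(0.0835)/44.830=0.055 → t=0.483; u2·a0=0.1433·44.830=6.424 ≤ a1=41.310 → R1 fires; C=18 D=2 S=5 B=7
Draw 13: a1=43.740, a2=3.108, a3=0.412, a0=47.260; τ=−ln(0.3576)/47.260=0.022 → t=0.505 > T=0.49: stop.
At T=0.49: C=18 D=2 S=5 B=7; the largest is C.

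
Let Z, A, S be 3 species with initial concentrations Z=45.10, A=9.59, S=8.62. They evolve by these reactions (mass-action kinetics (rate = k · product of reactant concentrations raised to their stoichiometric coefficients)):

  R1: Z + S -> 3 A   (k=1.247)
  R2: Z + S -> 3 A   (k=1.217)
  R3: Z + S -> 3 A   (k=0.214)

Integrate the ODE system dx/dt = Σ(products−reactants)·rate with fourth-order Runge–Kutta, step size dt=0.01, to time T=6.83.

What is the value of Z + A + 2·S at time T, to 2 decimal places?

Value at T = 71.93

Check how each reaction changes W = Z + A + 2·S (weight of products minus weight of reactants):
R1: Z + S -> 3 A: (1·3) − (1·1 + 2·1) = 3 − 3 = 0
R2: Z + S -> 3 A: (1·3) − (1·1 + 2·1) = 3 − 3 = 0
R3: Z + S -> 3 A: (1·3) − (1·1 + 2·1) = 3 − 3 = 0
Every reaction leaves W unchanged, so W is conserved and no simulation is needed: W(T) = W(0) = 45.10 + 9.59 + 2·8.62 = 71.93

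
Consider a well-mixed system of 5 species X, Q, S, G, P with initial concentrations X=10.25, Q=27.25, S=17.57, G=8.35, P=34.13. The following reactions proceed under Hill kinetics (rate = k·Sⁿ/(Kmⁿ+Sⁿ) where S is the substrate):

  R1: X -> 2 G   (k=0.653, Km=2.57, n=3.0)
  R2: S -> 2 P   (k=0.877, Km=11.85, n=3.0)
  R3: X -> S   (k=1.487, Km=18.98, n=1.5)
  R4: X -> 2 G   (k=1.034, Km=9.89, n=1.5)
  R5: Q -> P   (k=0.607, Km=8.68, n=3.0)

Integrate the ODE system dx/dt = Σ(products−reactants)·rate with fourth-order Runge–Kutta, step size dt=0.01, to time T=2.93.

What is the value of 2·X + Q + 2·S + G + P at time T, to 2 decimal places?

Value at T = 125.37

Check how each reaction changes W = 2·X + Q + 2·S + G + P (weight of products minus weight of reactants):
R1: X -> 2 G: (1·2) − (2·1) = 2 − 2 = 0
R2: S -> 2 P: (1·2) − (2·1) = 2 − 2 = 0
R3: X -> S: (2·1) − (2·1) = 2 − 2 = 0
R4: X -> 2 G: (1·2) − (2·1) = 2 − 2 = 0
R5: Q -> P: (1·1) − (1·1) = 1 − 1 = 0
Every reaction leaves W unchanged, so W is conserved and no simulation is needed: W(T) = W(0) = 2·10.25 + 27.25 + 2·17.57 + 8.35 + 34.13 = 125.37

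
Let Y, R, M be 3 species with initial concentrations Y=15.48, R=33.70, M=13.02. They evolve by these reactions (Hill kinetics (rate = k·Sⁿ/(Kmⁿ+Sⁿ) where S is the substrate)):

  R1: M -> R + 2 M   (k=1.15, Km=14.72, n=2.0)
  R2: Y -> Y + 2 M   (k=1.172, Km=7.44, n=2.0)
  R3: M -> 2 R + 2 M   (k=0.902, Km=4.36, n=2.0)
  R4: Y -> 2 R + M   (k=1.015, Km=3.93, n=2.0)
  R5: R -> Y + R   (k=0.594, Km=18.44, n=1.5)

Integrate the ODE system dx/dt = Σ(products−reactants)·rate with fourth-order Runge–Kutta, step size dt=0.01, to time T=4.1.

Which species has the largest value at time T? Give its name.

RK4 with dt=0.01: 410 steps to T=4.1. Trajectory (selected grid times):
t=0.00: Y=15.48 R=33.70 M=13.02
t=0.46: Y=15.24 R=35.58 M=14.96
t=0.91: Y=15.01 R=37.47 M=16.89
t=1.37: Y=14.78 R=39.44 M=18.90
t=1.82: Y=14.55 R=41.41 M=20.89
t=2.28: Y=14.33 R=43.44 M=22.94
t=2.73: Y=14.12 R=45.45 M=24.96
t=3.19: Y=13.90 R=47.52 M=27.04
t=3.64: Y=13.70 R=49.56 M=29.08
t=4.10: Y=13.49 R=51.67 M=31.17
At T=4.1: Y=13.49 R=51.67 M=31.17; the largest is R.

Dominant species at T: R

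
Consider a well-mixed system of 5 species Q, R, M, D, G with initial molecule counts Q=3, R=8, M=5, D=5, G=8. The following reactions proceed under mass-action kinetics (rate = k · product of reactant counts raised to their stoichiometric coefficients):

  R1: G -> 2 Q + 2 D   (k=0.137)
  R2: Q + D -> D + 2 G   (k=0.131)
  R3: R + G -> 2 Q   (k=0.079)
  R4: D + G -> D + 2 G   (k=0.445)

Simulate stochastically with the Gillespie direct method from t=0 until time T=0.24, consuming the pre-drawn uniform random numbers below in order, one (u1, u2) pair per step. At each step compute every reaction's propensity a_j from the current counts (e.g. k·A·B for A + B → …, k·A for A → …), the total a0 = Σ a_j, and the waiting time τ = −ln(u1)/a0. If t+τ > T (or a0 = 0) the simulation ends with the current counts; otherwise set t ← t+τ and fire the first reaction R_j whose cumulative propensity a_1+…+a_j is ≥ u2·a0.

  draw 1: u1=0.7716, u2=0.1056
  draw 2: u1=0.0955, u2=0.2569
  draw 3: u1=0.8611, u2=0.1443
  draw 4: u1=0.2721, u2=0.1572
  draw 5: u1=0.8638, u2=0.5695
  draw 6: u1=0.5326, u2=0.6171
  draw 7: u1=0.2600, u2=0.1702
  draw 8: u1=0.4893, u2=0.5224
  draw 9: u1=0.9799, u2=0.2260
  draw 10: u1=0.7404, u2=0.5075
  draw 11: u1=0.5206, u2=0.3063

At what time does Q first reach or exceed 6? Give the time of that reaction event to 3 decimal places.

t=0.000: Q=3 R=8 M=5 D=5 G=8
Draw 1: a1=1.096, a2=1.965, a3=5.056, a4=17.800, a0=25.917; τ=−ln(0.7716)/25.917=0.010 → t=0.010; u2·a0=0.1056·25.917=2.737; a1=1.096 < 2.737 ≤ a1+a2=3.061 → R2 fires; Q=2 R=8 M=5 D=5 G=10
Draw 2: a1=1.370, a2=1.310, a3=6.320, a4=22.250, a0=31.250; τ=−ln(0.0955)/31.250=0.075 → t=0.085; u2·a0=0.2569·31.250=8.028; a1+a2=2.680 < 8.028 ≤ a1+…+a3=9.000 → R3 fires; Q=4 R=7 M=5 D=5 G=9
Draw 3: a1=1.233, a2=2.620, a3=4.977, a4=20.025, a0=28.855; τ=−ln(0.8611)/28.855=0.005 → t=0.090; u2·a0=0.1443·28.855=4.164; a1+a2=3.853 < 4.164 ≤ a1+…+a3=8.830 → R3 fires; Q=6 R=6 M=5 D=5 G=8
Draw 4: a1=1.096, a2=3.930, a3=3.792, a4=17.800, a0=26.618; τ=−ln(0.2721)/26.618=0.049 → t=0.139; u2·a0=0.1572·26.618=4.184; a1=1.096 < 4.184 ≤ a1+a2=5.026 → R2 fires; Q=5 R=6 M=5 D=5 G=10
Draw 5: a1=1.370, a2=3.275, a3=4.740, a4=22.250, a0=31.635; τ=−ln(0.8638)/31.635=0.005 → t=0.144; u2·a0=0.5695·31.635=18.016; a1+…+a3=9.385 < 18.016 ≤ a1+…+a4=31.635 → R4 fires; Q=5 R=6 M=5 D=5 G=11
Draw 6: a1=1.507, a2=3.275, a3=5.214, a4=24.475, a0=34.471; τ=−ln(0.5326)/34.471=0.018 → t=0.162; u2·a0=0.6171·34.471=21.272; a1+…+a3=9.996 < 21.272 ≤ a1+…+a4=34.471 → R4 fires; Q=5 R=6 M=5 D=5 G=12
Draw 7: a1=1.644, a2=3.275, a3=5.688, a4=26.700, a0=37.307; τ=−ln(0.2600)/37.307=0.036 → t=0.198; u2·a0=0.1702·37.307=6.350; a1+a2=4.919 < 6.350 ≤ a1+…+a3=10.607 → R3 fires; Q=7 R=5 M=5 D=5 G=11
Draw 8: a1=1.507, a2=4.585, a3=4.345, a4=24.475, a0=34.912; τ=−ln(0.4893)/34.912=0.020 → t=0.219; u2·a0=0.5224·34.912=18.238; a1+…+a3=10.437 < 18.238 ≤ a1+…+a4=34.912 → R4 fires; Q=7 R=5 M=5 D=5 G=12
Draw 9: a1=1.644, a2=4.585, a3=4.740, a4=26.700, a0=37.669; τ=−ln(0.9799)/37.669=0.001 → t=0.219; u2·a0=0.2260·37.669=8.513; a1+a2=6.229 < 8.513 ≤ a1+…+a3=10.969 → R3 fires; Q=9 R=4 M=5 D=5 G=11
Draw 10: a1=1.507, a2=5.895, a3=3.476, a4=24.475, a0=35.353; τ=−ln(0.7404)/35.353=0.009 → t=0.228; u2·a0=0.5075·35.353=17.942; a1+…+a3=10.878 < 17.942 ≤ a1+…+a4=35.353 → R4 fires; Q=9 R=4 M=5 D=5 G=12
Draw 11: a1=1.644, a2=5.895, a3=3.792, a4=26.700, a0=38.031; τ=−ln(0.5206)/38.031=0.017 → t=0.245 > T=0.24: stop.
Q first becomes ≥ 6 when it reaches 6 at the event at t=0.090.

Threshold first reached at t = 0.090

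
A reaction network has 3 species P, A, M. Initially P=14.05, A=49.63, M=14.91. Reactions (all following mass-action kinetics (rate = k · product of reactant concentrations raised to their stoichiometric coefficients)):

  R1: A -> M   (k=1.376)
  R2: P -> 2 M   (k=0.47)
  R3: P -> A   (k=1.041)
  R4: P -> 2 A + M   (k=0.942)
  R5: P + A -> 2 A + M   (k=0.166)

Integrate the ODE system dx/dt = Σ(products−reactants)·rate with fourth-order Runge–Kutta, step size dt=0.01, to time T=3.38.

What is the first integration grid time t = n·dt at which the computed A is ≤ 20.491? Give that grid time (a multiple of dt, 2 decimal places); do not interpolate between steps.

RK4 with dt=0.01: 338 steps to T=3.38. Trajectory (selected grid times):
t=0.00: P=14.05 A=49.63 M=14.91
t=0.38: P=0.27 A=39.05 M=52.92
t=0.75: P=0.02 A=23.66 M=68.82
t=0.85: P=0.01 A=20.62 M=71.87
t=0.86: P=0.01 A=20.34 M=72.15
t=1.13: P=0.00 A=14.04 M=78.47
t=1.50: P=0.00 A=8.44 M=84.07
t=1.88: P=0.00 A=5.00 M=87.51
t=2.25: P=0.00 A=3.01 M=89.50
t=2.63: P=0.00 A=1.78 M=90.73
t=3.00: P=0.00 A=1.07 M=91.44
t=3.38: P=0.00 A=0.63 M=91.88
A(0.85)=20.624 > 20.491 but A(0.86)=20.342 ≤ 20.491, so the first grid time is t=0.86.

Threshold first reached at t = 0.86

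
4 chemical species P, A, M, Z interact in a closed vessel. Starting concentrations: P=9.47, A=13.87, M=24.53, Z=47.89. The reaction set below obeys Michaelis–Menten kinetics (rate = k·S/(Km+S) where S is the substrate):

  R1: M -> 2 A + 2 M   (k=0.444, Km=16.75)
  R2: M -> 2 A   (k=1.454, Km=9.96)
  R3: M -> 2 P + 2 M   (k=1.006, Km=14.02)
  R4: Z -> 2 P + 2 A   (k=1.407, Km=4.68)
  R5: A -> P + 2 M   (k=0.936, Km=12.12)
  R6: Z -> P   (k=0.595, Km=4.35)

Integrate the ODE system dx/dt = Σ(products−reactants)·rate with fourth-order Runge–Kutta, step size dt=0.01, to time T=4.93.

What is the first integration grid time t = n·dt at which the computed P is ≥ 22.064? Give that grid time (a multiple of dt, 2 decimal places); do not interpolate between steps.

Threshold first reached at t = 2.54

RK4 with dt=0.01: 493 steps to T=4.93. Trajectory (selected grid times):
t=0.00: P=9.47 A=13.87 M=24.53 Z=47.89
t=0.55: P=12.17 A=16.42 M=25.03 Z=46.89
t=1.10: P=14.89 A=18.97 M=25.57 Z=45.88
t=1.64: P=17.58 A=21.45 M=26.13 Z=44.90
t=2.19: P=20.34 A=23.98 M=26.73 Z=43.90
t=2.53: P=22.05 A=25.54 M=27.12 Z=43.29
t=2.54: P=22.10 A=25.58 M=27.13 Z=43.27
t=2.74: P=23.11 A=26.50 M=27.36 Z=42.91
t=3.29: P=25.90 A=29.01 M=28.01 Z=41.91
t=3.83: P=28.64 A=31.48 M=28.66 Z=40.94
t=4.38: P=31.44 A=33.99 M=29.35 Z=39.95
t=4.93: P=34.26 A=36.50 M=30.05 Z=38.97
P(2.53)=22.053 < 22.064 but P(2.54)=22.103 ≥ 22.064, so the first grid time is t=2.54.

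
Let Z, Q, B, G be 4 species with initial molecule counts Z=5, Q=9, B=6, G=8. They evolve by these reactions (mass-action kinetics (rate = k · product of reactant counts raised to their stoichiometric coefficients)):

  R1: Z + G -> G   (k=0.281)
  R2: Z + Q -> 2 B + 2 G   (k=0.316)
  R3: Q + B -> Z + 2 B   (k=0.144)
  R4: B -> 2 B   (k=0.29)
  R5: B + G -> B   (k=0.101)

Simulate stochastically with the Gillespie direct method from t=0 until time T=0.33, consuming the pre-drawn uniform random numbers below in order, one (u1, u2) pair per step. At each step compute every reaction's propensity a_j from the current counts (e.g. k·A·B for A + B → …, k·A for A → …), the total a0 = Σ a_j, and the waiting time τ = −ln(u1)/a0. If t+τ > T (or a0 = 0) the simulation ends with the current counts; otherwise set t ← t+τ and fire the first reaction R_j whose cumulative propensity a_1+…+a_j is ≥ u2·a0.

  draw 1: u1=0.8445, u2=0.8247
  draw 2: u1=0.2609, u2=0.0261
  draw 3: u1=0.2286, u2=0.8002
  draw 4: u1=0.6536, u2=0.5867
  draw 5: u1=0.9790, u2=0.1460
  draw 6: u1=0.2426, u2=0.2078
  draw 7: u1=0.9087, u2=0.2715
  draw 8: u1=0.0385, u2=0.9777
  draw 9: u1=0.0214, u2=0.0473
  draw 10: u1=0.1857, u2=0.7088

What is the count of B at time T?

B at T = 12

t=0.000: Z=5 Q=9 B=6 G=8
Draw 1: a1=11.240, a2=14.220, a3=7.776, a4=1.740, a5=4.848, a0=39.824; τ=−ln(0.8445)/39.824=0.004 → t=0.004; u2·a0=0.8247·39.824=32.843; a1+a2=25.460 < 32.843 ≤ a1+…+a3=33.236 → R3 fires; Z=6 Q=8 B=7 G=8
Draw 2: a1=13.488, a2=15.168, a3=8.064, a4=2.030, a5=5.656, a0=44.406; τ=−ln(0.2609)/44.406=0.030 → t=0.035; u2·a0=0.0261·44.406=1.159 ≤ a1=13.488 → R1 fires; Z=5 Q=8 B=7 G=8
Draw 3: a1=11.240, a2=12.640, a3=8.064, a4=2.030, a5=5.656, a0=39.630; τ=−ln(0.2286)/39.630=0.037 → t=0.072; u2·a0=0.8002·39.630=31.712; a1+a2=23.880 < 31.712 ≤ a1+…+a3=31.944 → R3 fires; Z=6 Q=7 B=8 G=8
Draw 4: a1=13.488, a2=13.272, a3=8.064, a4=2.320, a5=6.464, a0=43.608; τ=−ln(0.6536)/43.608=0.010 → t=0.081; u2·a0=0.5867·43.608=25.585; a1=13.488 < 25.585 ≤ a1+a2=26.760 → R2 fires; Z=5 Q=6 B=10 G=10
Draw 5: a1=14.050, a2=9.480, a3=8.640, a4=2.900, a5=10.100, a0=45.170; τ=−ln(0.9790)/45.170=0.000 → t=0.082; u2·a0=0.1460·45.170=6.595 ≤ a1=14.050 → R1 fires; Z=4 Q=6 B=10 G=10
Draw 6: a1=11.240, a2=7.584, a3=8.640, a4=2.900, a5=10.100, a0=40.464; τ=−ln(0.2426)/40.464=0.035 → t=0.117; u2·a0=0.2078·40.464=8.408 ≤ a1=11.240 → R1 fires; Z=3 Q=6 B=10 G=10
Draw 7: a1=8.430, a2=5.688, a3=8.640, a4=2.900, a5=10.100, a0=35.758; τ=−ln(0.9087)/35.758=0.003 → t=0.120; u2·a0=0.2715·35.758=9.708; a1=8.430 < 9.708 ≤ a1+a2=14.118 → R2 fires; Z=2 Q=5 B=12 G=12
Draw 8: a1=6.744, a2=3.160, a3=8.640, a4=3.480, a5=14.544, a0=36.568; τ=−ln(0.0385)/36.568=0.089 → t=0.209; u2·a0=0.9777·36.568=35.753; a1+…+a4=22.024 < 35.753 ≤ a1+…+a5=36.568 → R5 fires; Z=2 Q=5 B=12 G=11
Draw 9: a1=6.182, a2=3.160, a3=8.640, a4=3.480, a5=13.332, a0=34.794; τ=−ln(0.0214)/34.794=0.110 → t=0.319; u2·a0=0.0473·34.794=1.646 ≤ a1=6.182 → R1 fires; Z=1 Q=5 B=12 G=11
Draw 10: a1=3.091, a2=1.580, a3=8.640, a4=3.480, a5=13.332, a0=30.123; τ=−ln(0.1857)/30.123=0.056 → t=0.375 > T=0.33: stop.
Read off B at T=0.33: 12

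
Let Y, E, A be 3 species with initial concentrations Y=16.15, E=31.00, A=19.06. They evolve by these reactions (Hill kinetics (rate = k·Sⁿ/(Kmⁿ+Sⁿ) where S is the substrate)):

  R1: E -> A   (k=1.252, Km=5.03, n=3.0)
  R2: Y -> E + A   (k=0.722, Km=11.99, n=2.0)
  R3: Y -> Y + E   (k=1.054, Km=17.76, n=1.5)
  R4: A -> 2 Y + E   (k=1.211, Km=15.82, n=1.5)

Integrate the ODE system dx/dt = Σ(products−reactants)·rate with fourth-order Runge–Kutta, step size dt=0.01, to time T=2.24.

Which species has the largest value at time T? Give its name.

RK4 with dt=0.01: 224 steps to T=2.24. Trajectory (selected grid times):
t=0.00: Y=16.15 E=31.00 A=19.06
t=0.25: Y=16.38 E=31.10 A=19.32
t=0.50: Y=16.61 E=31.21 A=19.57
t=0.75: Y=16.84 E=31.32 A=19.83
t=1.00: Y=17.08 E=31.43 A=20.08
t=1.24: Y=17.30 E=31.54 A=20.32
t=1.49: Y=17.54 E=31.66 A=20.58
t=1.74: Y=17.78 E=31.79 A=20.83
t=1.99: Y=18.02 E=31.92 A=21.09
t=2.24: Y=18.27 E=32.05 A=21.34
At T=2.24: Y=18.27 E=32.05 A=21.34; the largest is E.

Dominant species at T: E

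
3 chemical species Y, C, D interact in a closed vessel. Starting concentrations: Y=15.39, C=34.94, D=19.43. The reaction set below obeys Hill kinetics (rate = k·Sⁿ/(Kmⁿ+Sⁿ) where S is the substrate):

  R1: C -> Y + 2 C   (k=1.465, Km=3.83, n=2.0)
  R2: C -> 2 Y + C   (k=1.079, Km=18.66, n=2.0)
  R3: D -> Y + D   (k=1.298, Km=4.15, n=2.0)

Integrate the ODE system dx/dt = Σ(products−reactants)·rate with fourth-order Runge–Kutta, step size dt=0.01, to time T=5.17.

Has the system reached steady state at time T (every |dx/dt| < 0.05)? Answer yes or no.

Steady state at T: no

RK4 with dt=0.01: 517 steps to T=5.17. Trajectory (selected grid times):
t=0.00: Y=15.39 C=34.94 D=19.43
t=0.57: Y=17.88 C=35.77 D=19.43
t=1.15: Y=20.43 C=36.61 D=19.43
t=1.72: Y=22.95 C=37.43 D=19.43
t=2.30: Y=25.52 C=38.27 D=19.43
t=2.87: Y=28.05 C=39.10 D=19.43
t=3.45: Y=30.63 C=39.94 D=19.43
t=4.02: Y=33.18 C=40.77 D=19.43
t=4.60: Y=35.78 C=41.61 D=19.43
t=5.17: Y=38.35 C=42.44 D=19.43
Rates at T: R1=1.4532, R2=0.9042, R3=1.2414
dx/dt at T (Σ net stoichiometry × rate): Y=+4.5029, C=+1.4532, D=+0.0000
Largest |dx/dt| is |+4.5029| (Y) ≥ 0.05 → not steady.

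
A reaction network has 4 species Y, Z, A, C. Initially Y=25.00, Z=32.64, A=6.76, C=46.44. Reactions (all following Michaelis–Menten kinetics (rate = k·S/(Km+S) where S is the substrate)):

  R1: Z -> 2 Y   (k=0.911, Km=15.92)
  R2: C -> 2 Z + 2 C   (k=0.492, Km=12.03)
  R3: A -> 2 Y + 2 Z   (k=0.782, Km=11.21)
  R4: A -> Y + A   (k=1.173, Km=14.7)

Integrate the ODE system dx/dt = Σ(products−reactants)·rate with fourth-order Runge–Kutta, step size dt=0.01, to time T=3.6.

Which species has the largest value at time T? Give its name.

Dominant species at T: C

RK4 with dt=0.01: 360 steps to T=3.6. Trajectory (selected grid times):
t=0.00: Y=25.00 Z=32.64 A=6.76 C=46.44
t=0.40: Y=25.87 Z=32.94 A=6.64 C=46.60
t=0.80: Y=26.74 Z=33.24 A=6.53 C=46.75
t=1.20: Y=27.61 Z=33.54 A=6.41 C=46.91
t=1.60: Y=28.47 Z=33.83 A=6.30 C=47.07
t=2.00: Y=29.33 Z=34.12 A=6.19 C=47.22
t=2.40: Y=30.19 Z=34.40 A=6.08 C=47.38
t=2.80: Y=31.04 Z=34.69 A=5.97 C=47.54
t=3.20: Y=31.89 Z=34.97 A=5.86 C=47.69
t=3.60: Y=32.74 Z=35.24 A=5.75 C=47.85
At T=3.6: Y=32.74 Z=35.24 A=5.75 C=47.85; the largest is C.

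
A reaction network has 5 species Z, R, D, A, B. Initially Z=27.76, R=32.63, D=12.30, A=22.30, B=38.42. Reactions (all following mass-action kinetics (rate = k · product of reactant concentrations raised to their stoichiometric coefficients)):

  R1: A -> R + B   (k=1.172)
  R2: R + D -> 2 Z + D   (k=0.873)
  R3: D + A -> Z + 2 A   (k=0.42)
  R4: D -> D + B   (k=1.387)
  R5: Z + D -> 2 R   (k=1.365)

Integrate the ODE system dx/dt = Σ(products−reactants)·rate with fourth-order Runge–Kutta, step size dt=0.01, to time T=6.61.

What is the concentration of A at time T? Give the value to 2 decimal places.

RK4 with dt=0.01: 661 steps to T=6.61. Trajectory (selected grid times):
t=0.00: Z=27.76 R=32.63 D=12.30 A=22.30 B=38.42
t=0.73: Z=35.85 R=58.88 D=0.00 A=10.45 B=52.84
t=1.47: Z=35.85 R=64.94 D=0.00 A=4.39 B=58.90
t=2.20: Z=35.85 R=67.47 D=0.00 A=1.87 B=61.43
t=2.94: Z=35.85 R=68.55 D=0.00 A=0.78 B=62.51
t=3.67: Z=35.85 R=69.00 D=0.00 A=0.33 B=62.96
t=4.41: Z=35.85 R=69.20 D=0.00 A=0.14 B=63.15
t=5.14: Z=35.85 R=69.28 D=0.00 A=0.06 B=63.23
t=5.88: Z=35.85 R=69.31 D=0.00 A=0.03 B=63.27
t=6.61: Z=35.85 R=69.33 D=0.00 A=0.01 B=63.28
Read off A at T=6.61: 0.01

A at T = 0.01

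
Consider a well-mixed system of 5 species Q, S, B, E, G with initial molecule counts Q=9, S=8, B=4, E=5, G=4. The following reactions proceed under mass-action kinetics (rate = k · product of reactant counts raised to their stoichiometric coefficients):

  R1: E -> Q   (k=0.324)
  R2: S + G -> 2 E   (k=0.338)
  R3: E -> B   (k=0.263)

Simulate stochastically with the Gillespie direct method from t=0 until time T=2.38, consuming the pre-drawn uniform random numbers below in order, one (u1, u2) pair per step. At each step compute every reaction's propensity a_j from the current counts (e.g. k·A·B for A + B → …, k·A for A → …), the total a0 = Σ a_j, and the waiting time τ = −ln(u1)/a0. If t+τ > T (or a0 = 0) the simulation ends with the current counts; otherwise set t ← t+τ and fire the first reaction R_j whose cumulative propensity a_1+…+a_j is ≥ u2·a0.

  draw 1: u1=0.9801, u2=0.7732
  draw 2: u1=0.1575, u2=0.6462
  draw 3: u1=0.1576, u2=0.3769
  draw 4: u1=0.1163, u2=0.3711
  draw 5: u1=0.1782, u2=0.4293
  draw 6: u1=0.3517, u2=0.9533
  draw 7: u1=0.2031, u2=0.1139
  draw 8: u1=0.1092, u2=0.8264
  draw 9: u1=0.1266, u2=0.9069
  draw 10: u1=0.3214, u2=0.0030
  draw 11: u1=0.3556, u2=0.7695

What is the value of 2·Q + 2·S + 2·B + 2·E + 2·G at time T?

Check how each reaction changes W = 2·Q + 2·S + 2·B + 2·E + 2·G (weight of products minus weight of reactants):
R1: E -> Q: (2·1) − (2·1) = 2 − 2 = 0
R2: S + G -> 2 E: (2·2) − (2·1 + 2·1) = 4 − 4 = 0
R3: E -> B: (2·1) − (2·1) = 2 − 2 = 0
Every reaction leaves W unchanged, so W is conserved and no simulation is needed: W(T) = W(0) = 2·9 + 2·8 + 2·4 + 2·5 + 2·4 = 60

Value at T = 60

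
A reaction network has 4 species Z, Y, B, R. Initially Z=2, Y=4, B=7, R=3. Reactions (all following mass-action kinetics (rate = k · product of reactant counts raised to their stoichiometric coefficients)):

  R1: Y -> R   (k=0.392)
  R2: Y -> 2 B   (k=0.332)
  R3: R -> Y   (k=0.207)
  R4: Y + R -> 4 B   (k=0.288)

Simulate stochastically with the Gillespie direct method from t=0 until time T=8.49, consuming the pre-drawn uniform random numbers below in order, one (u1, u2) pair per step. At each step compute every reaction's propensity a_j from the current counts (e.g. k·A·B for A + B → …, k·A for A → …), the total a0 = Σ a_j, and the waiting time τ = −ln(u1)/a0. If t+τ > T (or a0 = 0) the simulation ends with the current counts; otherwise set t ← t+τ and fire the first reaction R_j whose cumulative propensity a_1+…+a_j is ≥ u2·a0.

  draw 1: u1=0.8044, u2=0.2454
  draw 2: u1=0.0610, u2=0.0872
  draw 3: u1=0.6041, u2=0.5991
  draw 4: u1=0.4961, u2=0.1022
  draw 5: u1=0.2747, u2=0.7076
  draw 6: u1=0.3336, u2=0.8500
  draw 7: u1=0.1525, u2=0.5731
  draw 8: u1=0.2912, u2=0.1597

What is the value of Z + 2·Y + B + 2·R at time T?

Value at T = 23

Check how each reaction changes W = Z + 2·Y + B + 2·R (weight of products minus weight of reactants):
R1: Y -> R: (2·1) − (2·1) = 2 − 2 = 0
R2: Y -> 2 B: (1·2) − (2·1) = 2 − 2 = 0
R3: R -> Y: (2·1) − (2·1) = 2 − 2 = 0
R4: Y + R -> 4 B: (1·4) − (2·1 + 2·1) = 4 − 4 = 0
Every reaction leaves W unchanged, so W is conserved and no simulation is needed: W(T) = W(0) = 2 + 2·4 + 7 + 2·3 = 23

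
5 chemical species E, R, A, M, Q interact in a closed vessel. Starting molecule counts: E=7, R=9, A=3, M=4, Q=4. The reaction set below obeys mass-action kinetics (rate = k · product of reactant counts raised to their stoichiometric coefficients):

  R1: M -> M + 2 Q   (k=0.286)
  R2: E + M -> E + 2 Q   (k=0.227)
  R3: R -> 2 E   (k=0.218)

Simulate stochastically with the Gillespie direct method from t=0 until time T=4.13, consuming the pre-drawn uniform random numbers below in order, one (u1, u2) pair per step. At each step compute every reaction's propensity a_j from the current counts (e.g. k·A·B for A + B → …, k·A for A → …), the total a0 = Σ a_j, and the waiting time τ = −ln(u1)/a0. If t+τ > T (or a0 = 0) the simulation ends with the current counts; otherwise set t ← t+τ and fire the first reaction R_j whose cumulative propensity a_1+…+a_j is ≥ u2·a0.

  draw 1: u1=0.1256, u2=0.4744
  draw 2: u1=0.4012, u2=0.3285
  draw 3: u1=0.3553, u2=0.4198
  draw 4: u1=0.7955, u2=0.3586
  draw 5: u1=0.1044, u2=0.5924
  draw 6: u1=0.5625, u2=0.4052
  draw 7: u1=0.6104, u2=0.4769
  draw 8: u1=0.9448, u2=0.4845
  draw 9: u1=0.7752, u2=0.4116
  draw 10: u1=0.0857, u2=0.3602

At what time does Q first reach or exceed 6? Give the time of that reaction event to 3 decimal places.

t=0.000: E=7 R=9 A=3 M=4 Q=4
Draw 1: a1=1.144, a2=6.356, a3=1.962, a0=9.462; τ=−ln(0.1256)/9.462=0.219 → t=0.219; u2·a0=0.4744·9.462=4.489; a1=1.144 < 4.489 ≤ a1+a2=7.500 → R2 fires; E=7 R=9 A=3 M=3 Q=6
Draw 2: a1=0.858, a2=4.767, a3=1.962, a0=7.587; τ=−ln(0.4012)/7.587=0.120 → t=0.340; u2·a0=0.3285·7.587=2.492; a1=0.858 < 2.492 ≤ a1+a2=5.625 → R2 fires; E=7 R=9 A=3 M=2 Q=8
Draw 3: a1=0.572, a2=3.178, a3=1.962, a0=5.712; τ=−ln(0.3553)/5.712=0.181 → t=0.521; u2·a0=0.4198·5.712=2.398; a1=0.572 < 2.398 ≤ a1+a2=3.750 → R2 fires; E=7 R=9 A=3 M=1 Q=10
Draw 4: a1=0.286, a2=1.589, a3=1.962, a0=3.837; τ=−ln(0.7955)/3.837=0.060 → t=0.580; u2·a0=0.3586·3.837=1.376; a1=0.286 < 1.376 ≤ a1+a2=1.875 → R2 fires; E=7 R=9 A=3 M=0 Q=12
Draw 5: a1=0.000, a2=0.000, a3=1.962, a0=1.962; τ=−ln(0.1044)/1.962=1.152 → t=1.732; u2·a0=0.5924·1.962=1.162; a1+a2=0.000 < 1.162 ≤ a1+…+a3=1.962 → R3 fires; E=9 R=8 A=3 M=0 Q=12
Draw 6: a1=0.000, a2=0.000, a3=1.744, a0=1.744; τ=−ln(0.5625)/1.744=0.330 → t=2.062; u2·a0=0.4052·1.744=0.707; a1+a2=0.000 < 0.707 ≤ a1+…+a3=1.744 → R3 fires; E=11 R=7 A=3 M=0 Q=12
Draw 7: a1=0.000, a2=0.000, a3=1.526, a0=1.526; τ=−ln(0.6104)/1.526=0.323 → t=2.385; u2·a0=0.4769·1.526=0.728; a1+a2=0.000 < 0.728 ≤ a1+…+a3=1.526 → R3 fires; E=13 R=6 A=3 M=0 Q=12
Draw 8: a1=0.000, a2=0.000, a3=1.308, a0=1.308; τ=−ln(0.9448)/1.308=0.043 → t=2.429; u2·a0=0.4845·1.308=0.634; a1+a2=0.000 < 0.634 ≤ a1+…+a3=1.308 → R3 fires; E=15 R=5 A=3 M=0 Q=12
Draw 9: a1=0.000, a2=0.000, a3=1.090, a0=1.090; τ=−ln(0.7752)/1.090=0.234 → t=2.662; u2·a0=0.4116·1.090=0.449; a1+a2=0.000 < 0.449 ≤ a1+…+a3=1.090 → R3 fires; E=17 R=4 A=3 M=0 Q=12
Draw 10: a1=0.000, a2=0.000, a3=0.872, a0=0.872; τ=−ln(0.0857)/0.872=2.818 → t=5.480 > T=4.13: stop.
Q first becomes ≥ 6 when it reaches 6 at the event at t=0.219.

Threshold first reached at t = 0.219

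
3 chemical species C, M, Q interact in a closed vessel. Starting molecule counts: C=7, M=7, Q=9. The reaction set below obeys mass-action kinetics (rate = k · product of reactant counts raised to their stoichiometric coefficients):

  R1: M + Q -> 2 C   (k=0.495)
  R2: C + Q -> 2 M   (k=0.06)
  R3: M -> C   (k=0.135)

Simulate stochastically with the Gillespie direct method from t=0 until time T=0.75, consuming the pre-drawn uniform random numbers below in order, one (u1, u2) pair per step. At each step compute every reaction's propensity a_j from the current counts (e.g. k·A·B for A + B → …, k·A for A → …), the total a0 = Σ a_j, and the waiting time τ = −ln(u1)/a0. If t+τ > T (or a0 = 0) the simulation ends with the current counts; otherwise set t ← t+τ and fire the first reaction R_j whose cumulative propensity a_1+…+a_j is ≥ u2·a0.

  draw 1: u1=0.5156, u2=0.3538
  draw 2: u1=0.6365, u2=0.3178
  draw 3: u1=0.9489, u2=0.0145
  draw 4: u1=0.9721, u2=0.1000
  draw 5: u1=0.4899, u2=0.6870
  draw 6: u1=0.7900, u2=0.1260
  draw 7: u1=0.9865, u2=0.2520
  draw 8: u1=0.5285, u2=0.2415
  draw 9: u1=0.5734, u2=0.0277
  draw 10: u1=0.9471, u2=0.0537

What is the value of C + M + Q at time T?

Check how each reaction changes W = C + M + Q (weight of products minus weight of reactants):
R1: M + Q -> 2 C: (1·2) − (1·1 + 1·1) = 2 − 2 = 0
R2: C + Q -> 2 M: (1·2) − (1·1 + 1·1) = 2 − 2 = 0
R3: M -> C: (1·1) − (1·1) = 1 − 1 = 0
Every reaction leaves W unchanged, so W is conserved and no simulation is needed: W(T) = W(0) = 7 + 7 + 9 = 23

Value at T = 23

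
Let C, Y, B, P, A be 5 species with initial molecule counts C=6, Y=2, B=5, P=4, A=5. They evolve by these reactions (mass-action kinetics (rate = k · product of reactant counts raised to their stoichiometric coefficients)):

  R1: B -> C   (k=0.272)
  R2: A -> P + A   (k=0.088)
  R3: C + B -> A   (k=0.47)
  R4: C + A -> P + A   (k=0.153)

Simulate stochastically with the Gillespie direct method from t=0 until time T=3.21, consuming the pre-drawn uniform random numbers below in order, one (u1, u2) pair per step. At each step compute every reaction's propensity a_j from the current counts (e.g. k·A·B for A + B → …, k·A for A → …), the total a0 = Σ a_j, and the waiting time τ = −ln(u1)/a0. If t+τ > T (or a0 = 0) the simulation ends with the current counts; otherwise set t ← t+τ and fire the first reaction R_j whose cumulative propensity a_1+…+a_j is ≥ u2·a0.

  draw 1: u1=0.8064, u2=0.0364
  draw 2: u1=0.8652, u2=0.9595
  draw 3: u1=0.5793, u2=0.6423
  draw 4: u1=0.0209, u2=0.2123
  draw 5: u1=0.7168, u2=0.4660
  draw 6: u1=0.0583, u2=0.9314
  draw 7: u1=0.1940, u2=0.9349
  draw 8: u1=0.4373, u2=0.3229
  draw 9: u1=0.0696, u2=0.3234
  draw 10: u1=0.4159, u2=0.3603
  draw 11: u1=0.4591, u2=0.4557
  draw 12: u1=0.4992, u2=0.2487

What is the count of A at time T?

t=0.000: C=6 Y=2 B=5 P=4 A=5
Draw 1: a1=1.360, a2=0.440, a3=14.100, a4=4.590, a0=20.490; τ=−ln(0.8064)/20.490=0.011 → t=0.011; u2·a0=0.0364·20.490=0.746 ≤ a1=1.360 → R1 fires; C=7 Y=2 B=4 P=4 A=5
Draw 2: a1=1.088, a2=0.440, a3=13.160, a4=5.355, a0=20.043; τ=−ln(0.8652)/20.043=0.007 → t=0.018; u2·a0=0.9595·20.043=19.231; a1+…+a3=14.688 < 19.231 ≤ a1+…+a4=20.043 → R4 fires; C=6 Y=2 B=4 P=5 A=5
Draw 3: a1=1.088, a2=0.440, a3=11.280, a4=4.590, a0=17.398; τ=−ln(0.5793)/17.398=0.031 → t=0.049; u2·a0=0.6423·17.398=11.175; a1+a2=1.528 < 11.175 ≤ a1+…+a3=12.808 → R3 fires; C=5 Y=2 B=3 P=5 A=6
Draw 4: a1=0.816, a2=0.528, a3=7.050, a4=4.590, a0=12.984; τ=−ln(0.0209)/12.984=0.298 → t=0.347; u2·a0=0.2123·12.984=2.757; a1+a2=1.344 < 2.757 ≤ a1+…+a3=8.394 → R3 fires; C=4 Y=2 B=2 P=5 A=7
Draw 5: a1=0.544, a2=0.616, a3=3.760, a4=4.284, a0=9.204; τ=−ln(0.7168)/9.204=0.036 → t=0.383; u2·a0=0.4660·9.204=4.289; a1+a2=1.160 < 4.289 ≤ a1+…+a3=4.920 → R3 fires; C=3 Y=2 B=1 P=5 A=8
Draw 6: a1=0.272, a2=0.704, a3=1.410, a4=3.672, a0=6.058; τ=−ln(0.0583)/6.058=0.469 → t=0.852; u2·a0=0.9314·6.058=5.642; a1+…+a3=2.386 < 5.642 ≤ a1+…+a4=6.058 → R4 fires; C=2 Y=2 B=1 P=6 A=8
Draw 7: a1=0.272, a2=0.704, a3=0.940, a4=2.448, a0=4.364; τ=−ln(0.1940)/4.364=0.376 → t=1.228; u2·a0=0.9349·4.364=4.080; a1+…+a3=1.916 < 4.080 ≤ a1+…+a4=4.364 → R4 fires; C=1 Y=2 B=1 P=7 A=8
Draw 8: a1=0.272, a2=0.704, a3=0.470, a4=1.224, a0=2.670; τ=−ln(0.4373)/2.670=0.310 → t=1.538; u2·a0=0.3229·2.670=0.862; a1=0.272 < 0.862 ≤ a1+a2=0.976 → R2 fires; C=1 Y=2 B=1 P=8 A=8
Draw 9: a1=0.272, a2=0.704, a3=0.470, a4=1.224, a0=2.670; τ=−ln(0.0696)/2.670=0.998 → t=2.536; u2·a0=0.3234·2.670=0.863; a1=0.272 < 0.863 ≤ a1+a2=0.976 → R2 fires; C=1 Y=2 B=1 P=9 A=8
Draw 10: a1=0.272, a2=0.704, a3=0.470, a4=1.224, a0=2.670; τ=−ln(0.4159)/2.670=0.329 → t=2.865; u2·a0=0.3603·2.670=0.962; a1=0.272 < 0.962 ≤ a1+a2=0.976 → R2 fires; C=1 Y=2 B=1 P=10 A=8
Draw 11: a1=0.272, a2=0.704, a3=0.470, a4=1.224, a0=2.670; τ=−ln(0.4591)/2.670=0.292 → t=3.156; u2·a0=0.4557·2.670=1.217; a1+a2=0.976 < 1.217 ≤ a1+…+a3=1.446 → R3 fires; C=0 Y=2 B=0 P=10 A=9
Draw 12: a1=0.000, a2=0.792, a3=0.000, a4=0.000, a0=0.792; τ=−ln(0.4992)/0.792=0.877 → t=4.033 > T=3.21: stop.
Read off A at T=3.21: 9

A at T = 9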